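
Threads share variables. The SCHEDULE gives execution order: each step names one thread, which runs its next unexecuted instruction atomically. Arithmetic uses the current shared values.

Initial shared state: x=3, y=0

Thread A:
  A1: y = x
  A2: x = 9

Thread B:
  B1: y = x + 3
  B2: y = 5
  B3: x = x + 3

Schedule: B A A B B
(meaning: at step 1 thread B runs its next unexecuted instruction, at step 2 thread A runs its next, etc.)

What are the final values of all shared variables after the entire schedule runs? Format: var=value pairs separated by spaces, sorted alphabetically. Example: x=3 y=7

Step 1: thread B executes B1 (y = x + 3). Shared: x=3 y=6. PCs: A@0 B@1
Step 2: thread A executes A1 (y = x). Shared: x=3 y=3. PCs: A@1 B@1
Step 3: thread A executes A2 (x = 9). Shared: x=9 y=3. PCs: A@2 B@1
Step 4: thread B executes B2 (y = 5). Shared: x=9 y=5. PCs: A@2 B@2
Step 5: thread B executes B3 (x = x + 3). Shared: x=12 y=5. PCs: A@2 B@3

Answer: x=12 y=5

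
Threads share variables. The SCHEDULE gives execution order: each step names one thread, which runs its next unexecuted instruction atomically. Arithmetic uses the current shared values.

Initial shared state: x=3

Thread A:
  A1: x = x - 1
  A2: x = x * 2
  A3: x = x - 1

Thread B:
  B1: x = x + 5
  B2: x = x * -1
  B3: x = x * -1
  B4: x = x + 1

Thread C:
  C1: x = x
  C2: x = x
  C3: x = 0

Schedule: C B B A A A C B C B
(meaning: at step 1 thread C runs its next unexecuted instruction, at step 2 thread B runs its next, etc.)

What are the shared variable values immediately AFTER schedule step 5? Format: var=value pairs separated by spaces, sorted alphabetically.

Step 1: thread C executes C1 (x = x). Shared: x=3. PCs: A@0 B@0 C@1
Step 2: thread B executes B1 (x = x + 5). Shared: x=8. PCs: A@0 B@1 C@1
Step 3: thread B executes B2 (x = x * -1). Shared: x=-8. PCs: A@0 B@2 C@1
Step 4: thread A executes A1 (x = x - 1). Shared: x=-9. PCs: A@1 B@2 C@1
Step 5: thread A executes A2 (x = x * 2). Shared: x=-18. PCs: A@2 B@2 C@1

Answer: x=-18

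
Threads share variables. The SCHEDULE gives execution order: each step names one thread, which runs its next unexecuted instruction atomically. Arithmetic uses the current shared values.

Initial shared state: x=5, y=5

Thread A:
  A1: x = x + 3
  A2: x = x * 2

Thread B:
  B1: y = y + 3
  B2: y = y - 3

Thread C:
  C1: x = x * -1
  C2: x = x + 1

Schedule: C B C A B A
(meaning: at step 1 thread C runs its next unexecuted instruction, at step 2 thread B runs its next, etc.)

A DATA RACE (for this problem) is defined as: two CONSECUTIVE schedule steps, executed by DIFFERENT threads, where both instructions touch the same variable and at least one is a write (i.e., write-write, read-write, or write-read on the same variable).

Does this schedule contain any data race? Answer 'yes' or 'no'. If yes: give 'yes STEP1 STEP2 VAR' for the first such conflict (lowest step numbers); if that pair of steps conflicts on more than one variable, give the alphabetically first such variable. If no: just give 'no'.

Answer: yes 3 4 x

Derivation:
Steps 1,2: C(r=x,w=x) vs B(r=y,w=y). No conflict.
Steps 2,3: B(r=y,w=y) vs C(r=x,w=x). No conflict.
Steps 3,4: C(x = x + 1) vs A(x = x + 3). RACE on x (W-W).
Steps 4,5: A(r=x,w=x) vs B(r=y,w=y). No conflict.
Steps 5,6: B(r=y,w=y) vs A(r=x,w=x). No conflict.
First conflict at steps 3,4.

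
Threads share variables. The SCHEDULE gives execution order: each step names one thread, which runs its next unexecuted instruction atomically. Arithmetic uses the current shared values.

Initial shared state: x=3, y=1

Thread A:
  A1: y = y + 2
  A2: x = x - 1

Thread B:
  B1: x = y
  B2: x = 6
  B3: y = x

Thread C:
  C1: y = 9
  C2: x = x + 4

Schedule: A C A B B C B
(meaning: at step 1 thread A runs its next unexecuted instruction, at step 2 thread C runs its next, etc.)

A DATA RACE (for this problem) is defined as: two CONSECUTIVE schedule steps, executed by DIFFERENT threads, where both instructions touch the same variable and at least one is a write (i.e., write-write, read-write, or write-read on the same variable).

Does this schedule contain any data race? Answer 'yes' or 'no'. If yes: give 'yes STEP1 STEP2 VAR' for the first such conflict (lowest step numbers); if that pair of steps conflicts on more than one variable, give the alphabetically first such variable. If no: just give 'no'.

Steps 1,2: A(y = y + 2) vs C(y = 9). RACE on y (W-W).
Steps 2,3: C(r=-,w=y) vs A(r=x,w=x). No conflict.
Steps 3,4: A(x = x - 1) vs B(x = y). RACE on x (W-W).
Steps 4,5: same thread (B). No race.
Steps 5,6: B(x = 6) vs C(x = x + 4). RACE on x (W-W).
Steps 6,7: C(x = x + 4) vs B(y = x). RACE on x (W-R).
First conflict at steps 1,2.

Answer: yes 1 2 y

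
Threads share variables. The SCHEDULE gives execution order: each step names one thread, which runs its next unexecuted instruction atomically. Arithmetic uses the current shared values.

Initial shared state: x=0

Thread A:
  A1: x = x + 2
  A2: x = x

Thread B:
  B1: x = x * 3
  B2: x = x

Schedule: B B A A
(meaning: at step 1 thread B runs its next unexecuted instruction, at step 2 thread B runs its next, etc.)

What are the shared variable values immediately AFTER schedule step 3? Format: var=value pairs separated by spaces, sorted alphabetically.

Answer: x=2

Derivation:
Step 1: thread B executes B1 (x = x * 3). Shared: x=0. PCs: A@0 B@1
Step 2: thread B executes B2 (x = x). Shared: x=0. PCs: A@0 B@2
Step 3: thread A executes A1 (x = x + 2). Shared: x=2. PCs: A@1 B@2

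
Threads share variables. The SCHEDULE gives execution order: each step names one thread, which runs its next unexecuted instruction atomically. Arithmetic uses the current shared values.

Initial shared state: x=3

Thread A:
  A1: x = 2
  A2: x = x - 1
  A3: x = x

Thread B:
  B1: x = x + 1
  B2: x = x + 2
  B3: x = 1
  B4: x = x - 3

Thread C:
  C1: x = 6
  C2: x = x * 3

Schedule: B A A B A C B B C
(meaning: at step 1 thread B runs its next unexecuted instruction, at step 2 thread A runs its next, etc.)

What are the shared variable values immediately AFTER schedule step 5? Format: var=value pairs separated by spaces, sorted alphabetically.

Answer: x=3

Derivation:
Step 1: thread B executes B1 (x = x + 1). Shared: x=4. PCs: A@0 B@1 C@0
Step 2: thread A executes A1 (x = 2). Shared: x=2. PCs: A@1 B@1 C@0
Step 3: thread A executes A2 (x = x - 1). Shared: x=1. PCs: A@2 B@1 C@0
Step 4: thread B executes B2 (x = x + 2). Shared: x=3. PCs: A@2 B@2 C@0
Step 5: thread A executes A3 (x = x). Shared: x=3. PCs: A@3 B@2 C@0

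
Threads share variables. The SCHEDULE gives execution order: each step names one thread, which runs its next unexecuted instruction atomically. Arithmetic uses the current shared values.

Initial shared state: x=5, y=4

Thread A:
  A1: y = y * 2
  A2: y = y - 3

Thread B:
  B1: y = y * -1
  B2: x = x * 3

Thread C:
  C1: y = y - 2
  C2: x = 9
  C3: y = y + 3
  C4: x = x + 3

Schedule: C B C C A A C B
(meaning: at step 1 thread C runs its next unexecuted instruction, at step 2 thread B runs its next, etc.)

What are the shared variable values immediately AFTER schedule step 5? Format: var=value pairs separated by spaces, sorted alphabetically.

Answer: x=9 y=2

Derivation:
Step 1: thread C executes C1 (y = y - 2). Shared: x=5 y=2. PCs: A@0 B@0 C@1
Step 2: thread B executes B1 (y = y * -1). Shared: x=5 y=-2. PCs: A@0 B@1 C@1
Step 3: thread C executes C2 (x = 9). Shared: x=9 y=-2. PCs: A@0 B@1 C@2
Step 4: thread C executes C3 (y = y + 3). Shared: x=9 y=1. PCs: A@0 B@1 C@3
Step 5: thread A executes A1 (y = y * 2). Shared: x=9 y=2. PCs: A@1 B@1 C@3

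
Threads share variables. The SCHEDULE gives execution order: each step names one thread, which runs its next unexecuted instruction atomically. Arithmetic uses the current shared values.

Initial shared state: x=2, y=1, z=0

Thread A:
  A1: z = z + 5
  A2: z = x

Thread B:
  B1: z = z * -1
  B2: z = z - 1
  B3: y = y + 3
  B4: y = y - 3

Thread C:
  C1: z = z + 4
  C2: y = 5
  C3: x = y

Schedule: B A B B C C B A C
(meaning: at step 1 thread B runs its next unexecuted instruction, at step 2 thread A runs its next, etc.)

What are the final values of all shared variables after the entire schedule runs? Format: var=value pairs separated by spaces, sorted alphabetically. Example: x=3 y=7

Step 1: thread B executes B1 (z = z * -1). Shared: x=2 y=1 z=0. PCs: A@0 B@1 C@0
Step 2: thread A executes A1 (z = z + 5). Shared: x=2 y=1 z=5. PCs: A@1 B@1 C@0
Step 3: thread B executes B2 (z = z - 1). Shared: x=2 y=1 z=4. PCs: A@1 B@2 C@0
Step 4: thread B executes B3 (y = y + 3). Shared: x=2 y=4 z=4. PCs: A@1 B@3 C@0
Step 5: thread C executes C1 (z = z + 4). Shared: x=2 y=4 z=8. PCs: A@1 B@3 C@1
Step 6: thread C executes C2 (y = 5). Shared: x=2 y=5 z=8. PCs: A@1 B@3 C@2
Step 7: thread B executes B4 (y = y - 3). Shared: x=2 y=2 z=8. PCs: A@1 B@4 C@2
Step 8: thread A executes A2 (z = x). Shared: x=2 y=2 z=2. PCs: A@2 B@4 C@2
Step 9: thread C executes C3 (x = y). Shared: x=2 y=2 z=2. PCs: A@2 B@4 C@3

Answer: x=2 y=2 z=2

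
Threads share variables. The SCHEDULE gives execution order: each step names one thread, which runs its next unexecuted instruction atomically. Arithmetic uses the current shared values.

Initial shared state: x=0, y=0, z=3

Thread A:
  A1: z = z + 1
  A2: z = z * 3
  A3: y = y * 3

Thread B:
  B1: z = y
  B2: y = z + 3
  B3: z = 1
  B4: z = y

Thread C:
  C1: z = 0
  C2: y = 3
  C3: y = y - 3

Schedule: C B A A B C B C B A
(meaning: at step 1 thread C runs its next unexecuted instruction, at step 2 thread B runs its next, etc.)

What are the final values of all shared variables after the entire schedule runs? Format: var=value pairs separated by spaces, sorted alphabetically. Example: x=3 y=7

Answer: x=0 y=0 z=0

Derivation:
Step 1: thread C executes C1 (z = 0). Shared: x=0 y=0 z=0. PCs: A@0 B@0 C@1
Step 2: thread B executes B1 (z = y). Shared: x=0 y=0 z=0. PCs: A@0 B@1 C@1
Step 3: thread A executes A1 (z = z + 1). Shared: x=0 y=0 z=1. PCs: A@1 B@1 C@1
Step 4: thread A executes A2 (z = z * 3). Shared: x=0 y=0 z=3. PCs: A@2 B@1 C@1
Step 5: thread B executes B2 (y = z + 3). Shared: x=0 y=6 z=3. PCs: A@2 B@2 C@1
Step 6: thread C executes C2 (y = 3). Shared: x=0 y=3 z=3. PCs: A@2 B@2 C@2
Step 7: thread B executes B3 (z = 1). Shared: x=0 y=3 z=1. PCs: A@2 B@3 C@2
Step 8: thread C executes C3 (y = y - 3). Shared: x=0 y=0 z=1. PCs: A@2 B@3 C@3
Step 9: thread B executes B4 (z = y). Shared: x=0 y=0 z=0. PCs: A@2 B@4 C@3
Step 10: thread A executes A3 (y = y * 3). Shared: x=0 y=0 z=0. PCs: A@3 B@4 C@3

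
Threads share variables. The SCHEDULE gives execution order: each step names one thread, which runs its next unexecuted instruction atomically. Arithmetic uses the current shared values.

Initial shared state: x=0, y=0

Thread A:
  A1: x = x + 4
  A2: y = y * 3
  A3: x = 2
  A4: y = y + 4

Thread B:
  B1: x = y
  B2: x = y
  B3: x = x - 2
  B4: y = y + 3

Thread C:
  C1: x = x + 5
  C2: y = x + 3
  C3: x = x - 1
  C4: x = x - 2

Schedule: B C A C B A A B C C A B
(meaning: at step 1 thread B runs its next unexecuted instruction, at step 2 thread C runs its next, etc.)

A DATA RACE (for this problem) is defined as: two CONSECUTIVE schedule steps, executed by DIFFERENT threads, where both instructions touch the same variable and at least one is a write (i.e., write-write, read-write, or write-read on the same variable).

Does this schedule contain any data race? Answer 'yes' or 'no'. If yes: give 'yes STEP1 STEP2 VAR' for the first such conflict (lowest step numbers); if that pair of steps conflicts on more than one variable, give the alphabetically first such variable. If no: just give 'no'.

Answer: yes 1 2 x

Derivation:
Steps 1,2: B(x = y) vs C(x = x + 5). RACE on x (W-W).
Steps 2,3: C(x = x + 5) vs A(x = x + 4). RACE on x (W-W).
Steps 3,4: A(x = x + 4) vs C(y = x + 3). RACE on x (W-R).
Steps 4,5: C(y = x + 3) vs B(x = y). RACE on x (R-W), y (W-R). Multiple vars; alphabetically first is x.
Steps 5,6: B(x = y) vs A(y = y * 3). RACE on y (R-W).
Steps 6,7: same thread (A). No race.
Steps 7,8: A(x = 2) vs B(x = x - 2). RACE on x (W-W).
Steps 8,9: B(x = x - 2) vs C(x = x - 1). RACE on x (W-W).
Steps 9,10: same thread (C). No race.
Steps 10,11: C(r=x,w=x) vs A(r=y,w=y). No conflict.
Steps 11,12: A(y = y + 4) vs B(y = y + 3). RACE on y (W-W).
First conflict at steps 1,2.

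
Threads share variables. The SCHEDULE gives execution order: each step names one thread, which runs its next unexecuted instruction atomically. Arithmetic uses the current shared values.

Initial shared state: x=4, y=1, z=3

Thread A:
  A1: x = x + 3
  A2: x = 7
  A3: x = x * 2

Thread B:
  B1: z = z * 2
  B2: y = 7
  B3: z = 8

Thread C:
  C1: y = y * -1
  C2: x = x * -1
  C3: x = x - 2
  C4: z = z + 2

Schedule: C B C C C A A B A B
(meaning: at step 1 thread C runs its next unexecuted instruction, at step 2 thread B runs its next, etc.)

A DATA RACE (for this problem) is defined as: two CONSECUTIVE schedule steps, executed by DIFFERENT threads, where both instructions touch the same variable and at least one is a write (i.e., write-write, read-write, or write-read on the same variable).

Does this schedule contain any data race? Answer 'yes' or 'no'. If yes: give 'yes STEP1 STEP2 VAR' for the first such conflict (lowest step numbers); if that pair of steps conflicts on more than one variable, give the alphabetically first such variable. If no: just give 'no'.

Answer: no

Derivation:
Steps 1,2: C(r=y,w=y) vs B(r=z,w=z). No conflict.
Steps 2,3: B(r=z,w=z) vs C(r=x,w=x). No conflict.
Steps 3,4: same thread (C). No race.
Steps 4,5: same thread (C). No race.
Steps 5,6: C(r=z,w=z) vs A(r=x,w=x). No conflict.
Steps 6,7: same thread (A). No race.
Steps 7,8: A(r=-,w=x) vs B(r=-,w=y). No conflict.
Steps 8,9: B(r=-,w=y) vs A(r=x,w=x). No conflict.
Steps 9,10: A(r=x,w=x) vs B(r=-,w=z). No conflict.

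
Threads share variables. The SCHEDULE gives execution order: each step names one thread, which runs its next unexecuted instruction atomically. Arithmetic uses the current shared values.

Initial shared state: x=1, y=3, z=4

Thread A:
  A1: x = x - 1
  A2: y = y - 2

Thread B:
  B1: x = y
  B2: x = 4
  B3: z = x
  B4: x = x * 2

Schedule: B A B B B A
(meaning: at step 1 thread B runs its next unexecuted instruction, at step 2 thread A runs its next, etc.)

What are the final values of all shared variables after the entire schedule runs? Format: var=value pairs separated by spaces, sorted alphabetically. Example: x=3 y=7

Step 1: thread B executes B1 (x = y). Shared: x=3 y=3 z=4. PCs: A@0 B@1
Step 2: thread A executes A1 (x = x - 1). Shared: x=2 y=3 z=4. PCs: A@1 B@1
Step 3: thread B executes B2 (x = 4). Shared: x=4 y=3 z=4. PCs: A@1 B@2
Step 4: thread B executes B3 (z = x). Shared: x=4 y=3 z=4. PCs: A@1 B@3
Step 5: thread B executes B4 (x = x * 2). Shared: x=8 y=3 z=4. PCs: A@1 B@4
Step 6: thread A executes A2 (y = y - 2). Shared: x=8 y=1 z=4. PCs: A@2 B@4

Answer: x=8 y=1 z=4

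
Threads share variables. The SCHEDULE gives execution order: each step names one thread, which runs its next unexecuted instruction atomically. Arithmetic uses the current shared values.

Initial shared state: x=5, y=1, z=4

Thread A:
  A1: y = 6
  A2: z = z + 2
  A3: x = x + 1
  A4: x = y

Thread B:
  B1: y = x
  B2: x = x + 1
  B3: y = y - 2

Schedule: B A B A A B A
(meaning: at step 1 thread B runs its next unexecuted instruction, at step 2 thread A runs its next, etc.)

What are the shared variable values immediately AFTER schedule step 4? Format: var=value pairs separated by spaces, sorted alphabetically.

Step 1: thread B executes B1 (y = x). Shared: x=5 y=5 z=4. PCs: A@0 B@1
Step 2: thread A executes A1 (y = 6). Shared: x=5 y=6 z=4. PCs: A@1 B@1
Step 3: thread B executes B2 (x = x + 1). Shared: x=6 y=6 z=4. PCs: A@1 B@2
Step 4: thread A executes A2 (z = z + 2). Shared: x=6 y=6 z=6. PCs: A@2 B@2

Answer: x=6 y=6 z=6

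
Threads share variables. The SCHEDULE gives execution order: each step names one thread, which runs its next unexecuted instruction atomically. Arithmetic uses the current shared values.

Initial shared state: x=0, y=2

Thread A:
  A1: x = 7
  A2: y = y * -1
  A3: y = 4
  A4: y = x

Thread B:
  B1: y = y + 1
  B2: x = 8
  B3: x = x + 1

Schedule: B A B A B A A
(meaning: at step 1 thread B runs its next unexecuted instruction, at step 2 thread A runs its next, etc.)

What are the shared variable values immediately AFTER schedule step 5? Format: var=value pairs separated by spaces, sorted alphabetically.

Step 1: thread B executes B1 (y = y + 1). Shared: x=0 y=3. PCs: A@0 B@1
Step 2: thread A executes A1 (x = 7). Shared: x=7 y=3. PCs: A@1 B@1
Step 3: thread B executes B2 (x = 8). Shared: x=8 y=3. PCs: A@1 B@2
Step 4: thread A executes A2 (y = y * -1). Shared: x=8 y=-3. PCs: A@2 B@2
Step 5: thread B executes B3 (x = x + 1). Shared: x=9 y=-3. PCs: A@2 B@3

Answer: x=9 y=-3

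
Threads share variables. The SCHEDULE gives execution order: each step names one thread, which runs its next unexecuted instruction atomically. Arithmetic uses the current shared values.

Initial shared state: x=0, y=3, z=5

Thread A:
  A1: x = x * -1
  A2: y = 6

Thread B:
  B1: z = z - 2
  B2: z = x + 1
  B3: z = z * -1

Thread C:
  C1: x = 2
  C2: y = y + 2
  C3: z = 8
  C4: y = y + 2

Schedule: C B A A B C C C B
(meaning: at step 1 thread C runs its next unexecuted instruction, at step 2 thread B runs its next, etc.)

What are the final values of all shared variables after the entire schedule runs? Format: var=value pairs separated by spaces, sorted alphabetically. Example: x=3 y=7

Answer: x=-2 y=10 z=-8

Derivation:
Step 1: thread C executes C1 (x = 2). Shared: x=2 y=3 z=5. PCs: A@0 B@0 C@1
Step 2: thread B executes B1 (z = z - 2). Shared: x=2 y=3 z=3. PCs: A@0 B@1 C@1
Step 3: thread A executes A1 (x = x * -1). Shared: x=-2 y=3 z=3. PCs: A@1 B@1 C@1
Step 4: thread A executes A2 (y = 6). Shared: x=-2 y=6 z=3. PCs: A@2 B@1 C@1
Step 5: thread B executes B2 (z = x + 1). Shared: x=-2 y=6 z=-1. PCs: A@2 B@2 C@1
Step 6: thread C executes C2 (y = y + 2). Shared: x=-2 y=8 z=-1. PCs: A@2 B@2 C@2
Step 7: thread C executes C3 (z = 8). Shared: x=-2 y=8 z=8. PCs: A@2 B@2 C@3
Step 8: thread C executes C4 (y = y + 2). Shared: x=-2 y=10 z=8. PCs: A@2 B@2 C@4
Step 9: thread B executes B3 (z = z * -1). Shared: x=-2 y=10 z=-8. PCs: A@2 B@3 C@4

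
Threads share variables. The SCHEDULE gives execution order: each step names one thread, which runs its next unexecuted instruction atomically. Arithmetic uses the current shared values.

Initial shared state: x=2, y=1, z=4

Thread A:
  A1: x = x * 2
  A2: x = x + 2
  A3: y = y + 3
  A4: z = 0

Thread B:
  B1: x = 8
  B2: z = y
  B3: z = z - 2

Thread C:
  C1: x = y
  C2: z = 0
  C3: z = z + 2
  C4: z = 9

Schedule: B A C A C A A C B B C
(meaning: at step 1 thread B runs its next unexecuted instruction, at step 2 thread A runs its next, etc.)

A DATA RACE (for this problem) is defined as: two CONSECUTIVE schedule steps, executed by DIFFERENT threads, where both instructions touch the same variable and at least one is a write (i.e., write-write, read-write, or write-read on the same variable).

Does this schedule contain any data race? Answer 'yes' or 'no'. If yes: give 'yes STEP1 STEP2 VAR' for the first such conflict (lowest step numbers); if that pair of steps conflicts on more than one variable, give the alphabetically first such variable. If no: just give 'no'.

Answer: yes 1 2 x

Derivation:
Steps 1,2: B(x = 8) vs A(x = x * 2). RACE on x (W-W).
Steps 2,3: A(x = x * 2) vs C(x = y). RACE on x (W-W).
Steps 3,4: C(x = y) vs A(x = x + 2). RACE on x (W-W).
Steps 4,5: A(r=x,w=x) vs C(r=-,w=z). No conflict.
Steps 5,6: C(r=-,w=z) vs A(r=y,w=y). No conflict.
Steps 6,7: same thread (A). No race.
Steps 7,8: A(z = 0) vs C(z = z + 2). RACE on z (W-W).
Steps 8,9: C(z = z + 2) vs B(z = y). RACE on z (W-W).
Steps 9,10: same thread (B). No race.
Steps 10,11: B(z = z - 2) vs C(z = 9). RACE on z (W-W).
First conflict at steps 1,2.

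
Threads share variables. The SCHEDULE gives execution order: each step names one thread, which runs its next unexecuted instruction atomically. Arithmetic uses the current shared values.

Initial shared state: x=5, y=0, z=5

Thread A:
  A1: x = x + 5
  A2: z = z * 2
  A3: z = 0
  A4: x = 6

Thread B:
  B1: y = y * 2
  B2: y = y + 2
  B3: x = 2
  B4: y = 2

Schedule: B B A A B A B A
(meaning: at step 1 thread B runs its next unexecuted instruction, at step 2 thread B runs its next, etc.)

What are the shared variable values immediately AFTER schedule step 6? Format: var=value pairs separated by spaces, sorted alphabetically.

Step 1: thread B executes B1 (y = y * 2). Shared: x=5 y=0 z=5. PCs: A@0 B@1
Step 2: thread B executes B2 (y = y + 2). Shared: x=5 y=2 z=5. PCs: A@0 B@2
Step 3: thread A executes A1 (x = x + 5). Shared: x=10 y=2 z=5. PCs: A@1 B@2
Step 4: thread A executes A2 (z = z * 2). Shared: x=10 y=2 z=10. PCs: A@2 B@2
Step 5: thread B executes B3 (x = 2). Shared: x=2 y=2 z=10. PCs: A@2 B@3
Step 6: thread A executes A3 (z = 0). Shared: x=2 y=2 z=0. PCs: A@3 B@3

Answer: x=2 y=2 z=0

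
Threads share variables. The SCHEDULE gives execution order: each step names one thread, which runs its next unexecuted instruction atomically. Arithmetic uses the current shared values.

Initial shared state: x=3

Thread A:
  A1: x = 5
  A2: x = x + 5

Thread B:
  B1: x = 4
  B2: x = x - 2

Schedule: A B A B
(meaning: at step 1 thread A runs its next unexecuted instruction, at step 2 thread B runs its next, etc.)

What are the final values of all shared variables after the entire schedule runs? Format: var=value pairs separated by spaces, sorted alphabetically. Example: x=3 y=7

Step 1: thread A executes A1 (x = 5). Shared: x=5. PCs: A@1 B@0
Step 2: thread B executes B1 (x = 4). Shared: x=4. PCs: A@1 B@1
Step 3: thread A executes A2 (x = x + 5). Shared: x=9. PCs: A@2 B@1
Step 4: thread B executes B2 (x = x - 2). Shared: x=7. PCs: A@2 B@2

Answer: x=7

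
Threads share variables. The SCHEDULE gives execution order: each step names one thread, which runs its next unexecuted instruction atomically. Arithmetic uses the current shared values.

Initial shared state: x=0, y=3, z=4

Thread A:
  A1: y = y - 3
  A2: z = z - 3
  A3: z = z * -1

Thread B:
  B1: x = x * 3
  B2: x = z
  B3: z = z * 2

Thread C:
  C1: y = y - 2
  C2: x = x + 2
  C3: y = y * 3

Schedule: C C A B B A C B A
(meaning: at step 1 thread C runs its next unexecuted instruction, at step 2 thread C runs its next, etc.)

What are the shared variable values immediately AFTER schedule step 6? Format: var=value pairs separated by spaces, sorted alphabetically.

Step 1: thread C executes C1 (y = y - 2). Shared: x=0 y=1 z=4. PCs: A@0 B@0 C@1
Step 2: thread C executes C2 (x = x + 2). Shared: x=2 y=1 z=4. PCs: A@0 B@0 C@2
Step 3: thread A executes A1 (y = y - 3). Shared: x=2 y=-2 z=4. PCs: A@1 B@0 C@2
Step 4: thread B executes B1 (x = x * 3). Shared: x=6 y=-2 z=4. PCs: A@1 B@1 C@2
Step 5: thread B executes B2 (x = z). Shared: x=4 y=-2 z=4. PCs: A@1 B@2 C@2
Step 6: thread A executes A2 (z = z - 3). Shared: x=4 y=-2 z=1. PCs: A@2 B@2 C@2

Answer: x=4 y=-2 z=1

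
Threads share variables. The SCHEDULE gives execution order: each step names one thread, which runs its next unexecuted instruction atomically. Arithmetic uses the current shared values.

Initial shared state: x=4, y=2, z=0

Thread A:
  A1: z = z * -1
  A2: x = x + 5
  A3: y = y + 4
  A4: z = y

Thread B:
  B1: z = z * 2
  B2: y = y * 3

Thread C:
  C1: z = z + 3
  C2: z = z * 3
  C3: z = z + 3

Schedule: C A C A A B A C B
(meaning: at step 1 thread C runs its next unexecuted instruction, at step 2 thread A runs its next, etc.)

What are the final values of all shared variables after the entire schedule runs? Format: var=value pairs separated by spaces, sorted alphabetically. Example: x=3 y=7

Step 1: thread C executes C1 (z = z + 3). Shared: x=4 y=2 z=3. PCs: A@0 B@0 C@1
Step 2: thread A executes A1 (z = z * -1). Shared: x=4 y=2 z=-3. PCs: A@1 B@0 C@1
Step 3: thread C executes C2 (z = z * 3). Shared: x=4 y=2 z=-9. PCs: A@1 B@0 C@2
Step 4: thread A executes A2 (x = x + 5). Shared: x=9 y=2 z=-9. PCs: A@2 B@0 C@2
Step 5: thread A executes A3 (y = y + 4). Shared: x=9 y=6 z=-9. PCs: A@3 B@0 C@2
Step 6: thread B executes B1 (z = z * 2). Shared: x=9 y=6 z=-18. PCs: A@3 B@1 C@2
Step 7: thread A executes A4 (z = y). Shared: x=9 y=6 z=6. PCs: A@4 B@1 C@2
Step 8: thread C executes C3 (z = z + 3). Shared: x=9 y=6 z=9. PCs: A@4 B@1 C@3
Step 9: thread B executes B2 (y = y * 3). Shared: x=9 y=18 z=9. PCs: A@4 B@2 C@3

Answer: x=9 y=18 z=9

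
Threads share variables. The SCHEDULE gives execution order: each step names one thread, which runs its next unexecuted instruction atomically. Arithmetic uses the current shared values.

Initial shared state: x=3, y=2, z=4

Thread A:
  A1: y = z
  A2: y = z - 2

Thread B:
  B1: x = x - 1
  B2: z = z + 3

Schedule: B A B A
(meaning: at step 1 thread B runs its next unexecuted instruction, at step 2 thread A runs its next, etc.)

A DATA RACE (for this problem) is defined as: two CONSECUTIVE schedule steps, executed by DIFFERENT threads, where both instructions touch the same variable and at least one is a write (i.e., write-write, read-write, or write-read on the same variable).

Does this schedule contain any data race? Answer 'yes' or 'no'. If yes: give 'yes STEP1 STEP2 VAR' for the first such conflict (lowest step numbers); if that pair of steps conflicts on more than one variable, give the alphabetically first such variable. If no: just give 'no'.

Answer: yes 2 3 z

Derivation:
Steps 1,2: B(r=x,w=x) vs A(r=z,w=y). No conflict.
Steps 2,3: A(y = z) vs B(z = z + 3). RACE on z (R-W).
Steps 3,4: B(z = z + 3) vs A(y = z - 2). RACE on z (W-R).
First conflict at steps 2,3.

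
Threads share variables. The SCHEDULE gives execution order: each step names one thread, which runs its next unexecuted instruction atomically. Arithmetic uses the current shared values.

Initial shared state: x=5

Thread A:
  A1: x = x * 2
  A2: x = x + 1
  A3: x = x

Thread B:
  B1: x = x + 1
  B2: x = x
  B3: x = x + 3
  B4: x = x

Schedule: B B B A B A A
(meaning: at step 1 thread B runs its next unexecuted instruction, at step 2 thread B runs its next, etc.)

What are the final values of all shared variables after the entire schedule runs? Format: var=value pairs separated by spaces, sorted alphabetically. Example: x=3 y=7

Answer: x=19

Derivation:
Step 1: thread B executes B1 (x = x + 1). Shared: x=6. PCs: A@0 B@1
Step 2: thread B executes B2 (x = x). Shared: x=6. PCs: A@0 B@2
Step 3: thread B executes B3 (x = x + 3). Shared: x=9. PCs: A@0 B@3
Step 4: thread A executes A1 (x = x * 2). Shared: x=18. PCs: A@1 B@3
Step 5: thread B executes B4 (x = x). Shared: x=18. PCs: A@1 B@4
Step 6: thread A executes A2 (x = x + 1). Shared: x=19. PCs: A@2 B@4
Step 7: thread A executes A3 (x = x). Shared: x=19. PCs: A@3 B@4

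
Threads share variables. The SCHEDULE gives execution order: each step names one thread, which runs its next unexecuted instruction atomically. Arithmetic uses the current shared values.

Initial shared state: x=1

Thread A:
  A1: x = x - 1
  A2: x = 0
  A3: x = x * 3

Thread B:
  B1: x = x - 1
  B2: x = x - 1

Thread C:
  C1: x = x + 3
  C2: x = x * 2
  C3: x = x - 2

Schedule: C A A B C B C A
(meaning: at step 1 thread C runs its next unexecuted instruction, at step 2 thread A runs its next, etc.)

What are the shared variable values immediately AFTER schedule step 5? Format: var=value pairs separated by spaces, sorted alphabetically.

Answer: x=-2

Derivation:
Step 1: thread C executes C1 (x = x + 3). Shared: x=4. PCs: A@0 B@0 C@1
Step 2: thread A executes A1 (x = x - 1). Shared: x=3. PCs: A@1 B@0 C@1
Step 3: thread A executes A2 (x = 0). Shared: x=0. PCs: A@2 B@0 C@1
Step 4: thread B executes B1 (x = x - 1). Shared: x=-1. PCs: A@2 B@1 C@1
Step 5: thread C executes C2 (x = x * 2). Shared: x=-2. PCs: A@2 B@1 C@2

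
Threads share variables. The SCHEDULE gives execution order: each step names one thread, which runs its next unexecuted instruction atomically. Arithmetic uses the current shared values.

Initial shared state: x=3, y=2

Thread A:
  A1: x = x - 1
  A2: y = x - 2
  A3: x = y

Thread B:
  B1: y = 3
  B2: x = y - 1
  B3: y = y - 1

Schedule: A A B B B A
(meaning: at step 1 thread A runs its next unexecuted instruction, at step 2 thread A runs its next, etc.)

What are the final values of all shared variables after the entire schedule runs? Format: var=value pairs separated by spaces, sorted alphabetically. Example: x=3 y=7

Answer: x=2 y=2

Derivation:
Step 1: thread A executes A1 (x = x - 1). Shared: x=2 y=2. PCs: A@1 B@0
Step 2: thread A executes A2 (y = x - 2). Shared: x=2 y=0. PCs: A@2 B@0
Step 3: thread B executes B1 (y = 3). Shared: x=2 y=3. PCs: A@2 B@1
Step 4: thread B executes B2 (x = y - 1). Shared: x=2 y=3. PCs: A@2 B@2
Step 5: thread B executes B3 (y = y - 1). Shared: x=2 y=2. PCs: A@2 B@3
Step 6: thread A executes A3 (x = y). Shared: x=2 y=2. PCs: A@3 B@3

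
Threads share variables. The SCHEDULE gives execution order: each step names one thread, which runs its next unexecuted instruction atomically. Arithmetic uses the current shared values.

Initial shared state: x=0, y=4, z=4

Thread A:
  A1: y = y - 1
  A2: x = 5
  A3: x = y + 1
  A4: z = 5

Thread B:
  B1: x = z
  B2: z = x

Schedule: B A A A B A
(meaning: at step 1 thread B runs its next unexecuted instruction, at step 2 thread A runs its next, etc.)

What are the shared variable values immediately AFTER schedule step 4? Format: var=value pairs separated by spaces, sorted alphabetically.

Step 1: thread B executes B1 (x = z). Shared: x=4 y=4 z=4. PCs: A@0 B@1
Step 2: thread A executes A1 (y = y - 1). Shared: x=4 y=3 z=4. PCs: A@1 B@1
Step 3: thread A executes A2 (x = 5). Shared: x=5 y=3 z=4. PCs: A@2 B@1
Step 4: thread A executes A3 (x = y + 1). Shared: x=4 y=3 z=4. PCs: A@3 B@1

Answer: x=4 y=3 z=4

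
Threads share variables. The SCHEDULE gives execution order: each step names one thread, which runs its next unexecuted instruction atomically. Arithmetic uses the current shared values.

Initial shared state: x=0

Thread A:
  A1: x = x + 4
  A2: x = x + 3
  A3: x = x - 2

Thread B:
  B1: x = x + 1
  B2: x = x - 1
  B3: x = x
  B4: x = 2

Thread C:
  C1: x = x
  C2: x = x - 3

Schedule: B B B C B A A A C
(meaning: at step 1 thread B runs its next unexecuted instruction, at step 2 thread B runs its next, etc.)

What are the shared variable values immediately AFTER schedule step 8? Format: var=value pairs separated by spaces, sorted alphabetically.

Answer: x=7

Derivation:
Step 1: thread B executes B1 (x = x + 1). Shared: x=1. PCs: A@0 B@1 C@0
Step 2: thread B executes B2 (x = x - 1). Shared: x=0. PCs: A@0 B@2 C@0
Step 3: thread B executes B3 (x = x). Shared: x=0. PCs: A@0 B@3 C@0
Step 4: thread C executes C1 (x = x). Shared: x=0. PCs: A@0 B@3 C@1
Step 5: thread B executes B4 (x = 2). Shared: x=2. PCs: A@0 B@4 C@1
Step 6: thread A executes A1 (x = x + 4). Shared: x=6. PCs: A@1 B@4 C@1
Step 7: thread A executes A2 (x = x + 3). Shared: x=9. PCs: A@2 B@4 C@1
Step 8: thread A executes A3 (x = x - 2). Shared: x=7. PCs: A@3 B@4 C@1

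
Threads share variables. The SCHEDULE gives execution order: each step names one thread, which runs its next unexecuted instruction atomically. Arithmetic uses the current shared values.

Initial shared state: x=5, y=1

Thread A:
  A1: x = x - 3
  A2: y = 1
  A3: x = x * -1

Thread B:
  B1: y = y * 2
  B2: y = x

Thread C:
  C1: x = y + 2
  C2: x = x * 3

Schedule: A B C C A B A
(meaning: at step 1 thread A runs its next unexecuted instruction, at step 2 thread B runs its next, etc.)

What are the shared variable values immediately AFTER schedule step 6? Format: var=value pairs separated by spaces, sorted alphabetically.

Answer: x=12 y=12

Derivation:
Step 1: thread A executes A1 (x = x - 3). Shared: x=2 y=1. PCs: A@1 B@0 C@0
Step 2: thread B executes B1 (y = y * 2). Shared: x=2 y=2. PCs: A@1 B@1 C@0
Step 3: thread C executes C1 (x = y + 2). Shared: x=4 y=2. PCs: A@1 B@1 C@1
Step 4: thread C executes C2 (x = x * 3). Shared: x=12 y=2. PCs: A@1 B@1 C@2
Step 5: thread A executes A2 (y = 1). Shared: x=12 y=1. PCs: A@2 B@1 C@2
Step 6: thread B executes B2 (y = x). Shared: x=12 y=12. PCs: A@2 B@2 C@2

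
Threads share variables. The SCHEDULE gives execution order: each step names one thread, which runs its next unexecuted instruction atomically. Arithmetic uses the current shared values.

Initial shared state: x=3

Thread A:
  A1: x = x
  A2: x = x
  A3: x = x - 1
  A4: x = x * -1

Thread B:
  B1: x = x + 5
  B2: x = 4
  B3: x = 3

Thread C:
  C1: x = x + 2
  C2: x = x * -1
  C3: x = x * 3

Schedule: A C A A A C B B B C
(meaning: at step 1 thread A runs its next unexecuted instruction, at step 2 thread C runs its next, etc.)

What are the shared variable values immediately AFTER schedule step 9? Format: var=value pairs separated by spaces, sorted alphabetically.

Answer: x=3

Derivation:
Step 1: thread A executes A1 (x = x). Shared: x=3. PCs: A@1 B@0 C@0
Step 2: thread C executes C1 (x = x + 2). Shared: x=5. PCs: A@1 B@0 C@1
Step 3: thread A executes A2 (x = x). Shared: x=5. PCs: A@2 B@0 C@1
Step 4: thread A executes A3 (x = x - 1). Shared: x=4. PCs: A@3 B@0 C@1
Step 5: thread A executes A4 (x = x * -1). Shared: x=-4. PCs: A@4 B@0 C@1
Step 6: thread C executes C2 (x = x * -1). Shared: x=4. PCs: A@4 B@0 C@2
Step 7: thread B executes B1 (x = x + 5). Shared: x=9. PCs: A@4 B@1 C@2
Step 8: thread B executes B2 (x = 4). Shared: x=4. PCs: A@4 B@2 C@2
Step 9: thread B executes B3 (x = 3). Shared: x=3. PCs: A@4 B@3 C@2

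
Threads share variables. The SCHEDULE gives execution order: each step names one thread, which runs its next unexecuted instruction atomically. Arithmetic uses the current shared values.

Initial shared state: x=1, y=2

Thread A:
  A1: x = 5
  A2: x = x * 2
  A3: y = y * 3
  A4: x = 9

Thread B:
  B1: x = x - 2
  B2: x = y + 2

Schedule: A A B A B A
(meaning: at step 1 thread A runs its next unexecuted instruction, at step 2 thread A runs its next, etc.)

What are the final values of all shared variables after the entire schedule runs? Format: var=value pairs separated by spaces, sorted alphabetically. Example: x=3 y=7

Step 1: thread A executes A1 (x = 5). Shared: x=5 y=2. PCs: A@1 B@0
Step 2: thread A executes A2 (x = x * 2). Shared: x=10 y=2. PCs: A@2 B@0
Step 3: thread B executes B1 (x = x - 2). Shared: x=8 y=2. PCs: A@2 B@1
Step 4: thread A executes A3 (y = y * 3). Shared: x=8 y=6. PCs: A@3 B@1
Step 5: thread B executes B2 (x = y + 2). Shared: x=8 y=6. PCs: A@3 B@2
Step 6: thread A executes A4 (x = 9). Shared: x=9 y=6. PCs: A@4 B@2

Answer: x=9 y=6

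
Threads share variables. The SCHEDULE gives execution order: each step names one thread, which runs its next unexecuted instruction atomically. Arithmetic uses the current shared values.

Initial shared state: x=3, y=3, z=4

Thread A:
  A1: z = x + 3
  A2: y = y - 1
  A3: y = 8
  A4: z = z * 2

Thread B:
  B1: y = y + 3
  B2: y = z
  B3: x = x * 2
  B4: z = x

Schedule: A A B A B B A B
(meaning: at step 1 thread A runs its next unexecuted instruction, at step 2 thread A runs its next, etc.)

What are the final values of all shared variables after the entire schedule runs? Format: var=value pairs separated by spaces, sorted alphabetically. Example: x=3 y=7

Step 1: thread A executes A1 (z = x + 3). Shared: x=3 y=3 z=6. PCs: A@1 B@0
Step 2: thread A executes A2 (y = y - 1). Shared: x=3 y=2 z=6. PCs: A@2 B@0
Step 3: thread B executes B1 (y = y + 3). Shared: x=3 y=5 z=6. PCs: A@2 B@1
Step 4: thread A executes A3 (y = 8). Shared: x=3 y=8 z=6. PCs: A@3 B@1
Step 5: thread B executes B2 (y = z). Shared: x=3 y=6 z=6. PCs: A@3 B@2
Step 6: thread B executes B3 (x = x * 2). Shared: x=6 y=6 z=6. PCs: A@3 B@3
Step 7: thread A executes A4 (z = z * 2). Shared: x=6 y=6 z=12. PCs: A@4 B@3
Step 8: thread B executes B4 (z = x). Shared: x=6 y=6 z=6. PCs: A@4 B@4

Answer: x=6 y=6 z=6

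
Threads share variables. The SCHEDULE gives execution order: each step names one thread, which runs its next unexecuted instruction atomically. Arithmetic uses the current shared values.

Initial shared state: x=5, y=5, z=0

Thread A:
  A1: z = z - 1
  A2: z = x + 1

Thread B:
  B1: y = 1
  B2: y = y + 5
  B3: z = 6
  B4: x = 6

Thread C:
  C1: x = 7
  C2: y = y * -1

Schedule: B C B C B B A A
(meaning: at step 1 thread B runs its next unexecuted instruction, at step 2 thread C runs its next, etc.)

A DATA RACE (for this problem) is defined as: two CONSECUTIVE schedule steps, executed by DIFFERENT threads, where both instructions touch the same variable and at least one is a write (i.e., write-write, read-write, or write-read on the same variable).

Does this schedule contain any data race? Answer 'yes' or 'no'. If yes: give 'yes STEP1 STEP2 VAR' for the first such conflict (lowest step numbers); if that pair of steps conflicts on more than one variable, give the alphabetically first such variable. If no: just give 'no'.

Answer: yes 3 4 y

Derivation:
Steps 1,2: B(r=-,w=y) vs C(r=-,w=x). No conflict.
Steps 2,3: C(r=-,w=x) vs B(r=y,w=y). No conflict.
Steps 3,4: B(y = y + 5) vs C(y = y * -1). RACE on y (W-W).
Steps 4,5: C(r=y,w=y) vs B(r=-,w=z). No conflict.
Steps 5,6: same thread (B). No race.
Steps 6,7: B(r=-,w=x) vs A(r=z,w=z). No conflict.
Steps 7,8: same thread (A). No race.
First conflict at steps 3,4.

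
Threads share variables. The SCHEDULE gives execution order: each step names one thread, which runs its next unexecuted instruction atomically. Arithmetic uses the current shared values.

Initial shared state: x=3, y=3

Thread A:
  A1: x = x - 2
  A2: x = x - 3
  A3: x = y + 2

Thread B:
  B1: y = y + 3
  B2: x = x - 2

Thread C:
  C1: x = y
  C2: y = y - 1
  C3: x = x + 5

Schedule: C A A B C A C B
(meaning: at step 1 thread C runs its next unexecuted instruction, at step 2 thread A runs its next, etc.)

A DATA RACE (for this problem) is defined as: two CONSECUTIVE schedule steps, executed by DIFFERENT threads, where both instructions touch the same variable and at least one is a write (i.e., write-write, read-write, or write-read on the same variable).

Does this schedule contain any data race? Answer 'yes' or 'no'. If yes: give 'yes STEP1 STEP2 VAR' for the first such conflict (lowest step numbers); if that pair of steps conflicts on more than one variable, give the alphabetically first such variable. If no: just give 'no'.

Answer: yes 1 2 x

Derivation:
Steps 1,2: C(x = y) vs A(x = x - 2). RACE on x (W-W).
Steps 2,3: same thread (A). No race.
Steps 3,4: A(r=x,w=x) vs B(r=y,w=y). No conflict.
Steps 4,5: B(y = y + 3) vs C(y = y - 1). RACE on y (W-W).
Steps 5,6: C(y = y - 1) vs A(x = y + 2). RACE on y (W-R).
Steps 6,7: A(x = y + 2) vs C(x = x + 5). RACE on x (W-W).
Steps 7,8: C(x = x + 5) vs B(x = x - 2). RACE on x (W-W).
First conflict at steps 1,2.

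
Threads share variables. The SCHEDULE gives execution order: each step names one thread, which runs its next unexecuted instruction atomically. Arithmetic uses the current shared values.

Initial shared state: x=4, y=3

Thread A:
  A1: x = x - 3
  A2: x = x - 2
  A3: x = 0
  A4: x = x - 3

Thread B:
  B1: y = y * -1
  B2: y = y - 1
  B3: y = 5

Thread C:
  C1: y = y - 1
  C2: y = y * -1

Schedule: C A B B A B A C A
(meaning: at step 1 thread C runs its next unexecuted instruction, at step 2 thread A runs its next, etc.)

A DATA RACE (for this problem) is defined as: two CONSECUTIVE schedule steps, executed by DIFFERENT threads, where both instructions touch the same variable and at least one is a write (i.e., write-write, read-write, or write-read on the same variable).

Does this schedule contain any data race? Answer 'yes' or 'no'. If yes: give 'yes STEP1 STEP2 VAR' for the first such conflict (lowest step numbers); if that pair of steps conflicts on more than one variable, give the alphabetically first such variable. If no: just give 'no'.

Steps 1,2: C(r=y,w=y) vs A(r=x,w=x). No conflict.
Steps 2,3: A(r=x,w=x) vs B(r=y,w=y). No conflict.
Steps 3,4: same thread (B). No race.
Steps 4,5: B(r=y,w=y) vs A(r=x,w=x). No conflict.
Steps 5,6: A(r=x,w=x) vs B(r=-,w=y). No conflict.
Steps 6,7: B(r=-,w=y) vs A(r=-,w=x). No conflict.
Steps 7,8: A(r=-,w=x) vs C(r=y,w=y). No conflict.
Steps 8,9: C(r=y,w=y) vs A(r=x,w=x). No conflict.

Answer: no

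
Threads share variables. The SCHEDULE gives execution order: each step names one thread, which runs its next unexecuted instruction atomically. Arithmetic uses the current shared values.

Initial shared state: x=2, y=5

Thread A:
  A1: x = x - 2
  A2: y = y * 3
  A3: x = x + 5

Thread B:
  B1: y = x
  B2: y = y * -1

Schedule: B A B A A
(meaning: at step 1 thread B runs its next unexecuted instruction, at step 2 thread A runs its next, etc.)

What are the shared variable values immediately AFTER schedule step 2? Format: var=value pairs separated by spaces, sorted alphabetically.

Answer: x=0 y=2

Derivation:
Step 1: thread B executes B1 (y = x). Shared: x=2 y=2. PCs: A@0 B@1
Step 2: thread A executes A1 (x = x - 2). Shared: x=0 y=2. PCs: A@1 B@1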